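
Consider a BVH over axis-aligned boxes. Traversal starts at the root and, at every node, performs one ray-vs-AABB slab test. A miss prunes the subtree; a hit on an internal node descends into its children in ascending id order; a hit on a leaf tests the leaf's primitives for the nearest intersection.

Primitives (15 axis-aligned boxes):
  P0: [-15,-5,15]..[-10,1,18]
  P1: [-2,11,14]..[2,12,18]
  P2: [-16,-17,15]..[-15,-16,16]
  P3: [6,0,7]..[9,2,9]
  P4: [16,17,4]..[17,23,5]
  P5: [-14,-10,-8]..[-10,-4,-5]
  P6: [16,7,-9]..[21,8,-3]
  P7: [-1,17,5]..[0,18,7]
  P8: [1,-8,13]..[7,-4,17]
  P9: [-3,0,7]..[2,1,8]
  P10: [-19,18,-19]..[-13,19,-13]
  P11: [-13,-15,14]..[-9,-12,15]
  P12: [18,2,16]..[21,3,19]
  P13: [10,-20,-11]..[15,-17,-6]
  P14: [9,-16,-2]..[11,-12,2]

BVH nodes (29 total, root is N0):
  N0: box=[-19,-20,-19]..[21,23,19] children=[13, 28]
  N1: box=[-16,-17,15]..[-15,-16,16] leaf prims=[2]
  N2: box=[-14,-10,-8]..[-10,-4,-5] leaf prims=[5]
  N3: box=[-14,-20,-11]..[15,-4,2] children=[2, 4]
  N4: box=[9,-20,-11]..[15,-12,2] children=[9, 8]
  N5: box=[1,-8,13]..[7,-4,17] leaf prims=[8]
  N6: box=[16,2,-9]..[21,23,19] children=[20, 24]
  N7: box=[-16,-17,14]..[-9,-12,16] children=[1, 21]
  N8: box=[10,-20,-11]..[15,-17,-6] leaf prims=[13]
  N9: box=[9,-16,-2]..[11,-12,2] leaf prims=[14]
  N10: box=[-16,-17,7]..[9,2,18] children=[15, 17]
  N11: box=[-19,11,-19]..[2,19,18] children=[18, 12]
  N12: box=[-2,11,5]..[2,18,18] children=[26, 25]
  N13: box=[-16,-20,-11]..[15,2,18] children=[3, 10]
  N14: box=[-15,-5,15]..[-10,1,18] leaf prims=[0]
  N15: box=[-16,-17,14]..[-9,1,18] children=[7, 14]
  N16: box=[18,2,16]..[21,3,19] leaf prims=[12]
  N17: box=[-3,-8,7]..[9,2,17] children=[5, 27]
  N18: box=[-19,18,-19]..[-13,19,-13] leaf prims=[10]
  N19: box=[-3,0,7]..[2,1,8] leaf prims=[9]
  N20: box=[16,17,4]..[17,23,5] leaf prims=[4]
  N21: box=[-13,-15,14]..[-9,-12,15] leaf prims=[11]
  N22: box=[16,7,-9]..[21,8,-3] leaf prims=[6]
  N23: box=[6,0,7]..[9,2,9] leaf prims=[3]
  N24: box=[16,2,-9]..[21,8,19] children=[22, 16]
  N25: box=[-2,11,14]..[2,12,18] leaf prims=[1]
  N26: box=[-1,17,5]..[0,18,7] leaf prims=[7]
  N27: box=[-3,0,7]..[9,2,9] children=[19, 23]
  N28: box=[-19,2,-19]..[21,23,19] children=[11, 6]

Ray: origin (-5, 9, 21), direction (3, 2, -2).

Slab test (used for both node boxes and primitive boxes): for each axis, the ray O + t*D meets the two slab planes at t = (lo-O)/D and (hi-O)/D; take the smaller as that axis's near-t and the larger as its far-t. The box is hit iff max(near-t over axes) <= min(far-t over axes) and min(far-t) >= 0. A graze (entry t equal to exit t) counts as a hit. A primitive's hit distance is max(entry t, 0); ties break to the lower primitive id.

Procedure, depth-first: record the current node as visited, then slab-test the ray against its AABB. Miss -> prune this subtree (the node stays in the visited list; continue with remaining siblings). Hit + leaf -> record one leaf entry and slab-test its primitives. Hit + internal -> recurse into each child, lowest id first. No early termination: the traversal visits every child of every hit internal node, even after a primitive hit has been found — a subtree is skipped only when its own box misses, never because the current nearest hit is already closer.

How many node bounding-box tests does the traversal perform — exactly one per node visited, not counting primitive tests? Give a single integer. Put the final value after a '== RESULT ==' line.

Walk:
N0 x:[-14/3,26/3] y:[-29/2,7] z:[1,20] -> hit [1,7], descend [13, 28]
  N13 x:[-11/3,20/3] y:[-29/2,-7/2] z:[3/2,16] -> miss, prune
  N28 x:[-14/3,26/3] y:[-7/2,7] z:[1,20] -> hit [1,7], descend [6, 11]
    N6 x:[7,26/3] y:[-7/2,7] z:[1,15] -> hit [7,7], descend [20, 24]
      N20 x:[7,22/3] y:[4,7] z:[8,17/2] -> miss, prune
      N24 x:[7,26/3] y:[-7/2,-1/2] z:[1,15] -> miss, prune
    N11 x:[-14/3,7/3] y:[1,5] z:[3/2,20] -> hit [3/2,7/3], descend [12, 18]
      N12 x:[1,7/3] y:[1,9/2] z:[3/2,8] -> hit [3/2,7/3], descend [25, 26]
        N25 x:[1,7/3] y:[1,3/2] z:[3/2,7/2] -> hit [3/2,3/2] leaf, test {P1@t=3/2}
        N26 x:[4/3,5/3] y:[4,9/2] z:[7,8] -> miss, prune
      N18 x:[-14/3,-8/3] y:[9/2,5] z:[17,20] -> miss, prune

11 AABB tests over nodes [0, 13, 28, 6, 20, 24, 11, 12, 25, 26, 18]; 1 leaf entered; closest P1.

== RESULT ==
11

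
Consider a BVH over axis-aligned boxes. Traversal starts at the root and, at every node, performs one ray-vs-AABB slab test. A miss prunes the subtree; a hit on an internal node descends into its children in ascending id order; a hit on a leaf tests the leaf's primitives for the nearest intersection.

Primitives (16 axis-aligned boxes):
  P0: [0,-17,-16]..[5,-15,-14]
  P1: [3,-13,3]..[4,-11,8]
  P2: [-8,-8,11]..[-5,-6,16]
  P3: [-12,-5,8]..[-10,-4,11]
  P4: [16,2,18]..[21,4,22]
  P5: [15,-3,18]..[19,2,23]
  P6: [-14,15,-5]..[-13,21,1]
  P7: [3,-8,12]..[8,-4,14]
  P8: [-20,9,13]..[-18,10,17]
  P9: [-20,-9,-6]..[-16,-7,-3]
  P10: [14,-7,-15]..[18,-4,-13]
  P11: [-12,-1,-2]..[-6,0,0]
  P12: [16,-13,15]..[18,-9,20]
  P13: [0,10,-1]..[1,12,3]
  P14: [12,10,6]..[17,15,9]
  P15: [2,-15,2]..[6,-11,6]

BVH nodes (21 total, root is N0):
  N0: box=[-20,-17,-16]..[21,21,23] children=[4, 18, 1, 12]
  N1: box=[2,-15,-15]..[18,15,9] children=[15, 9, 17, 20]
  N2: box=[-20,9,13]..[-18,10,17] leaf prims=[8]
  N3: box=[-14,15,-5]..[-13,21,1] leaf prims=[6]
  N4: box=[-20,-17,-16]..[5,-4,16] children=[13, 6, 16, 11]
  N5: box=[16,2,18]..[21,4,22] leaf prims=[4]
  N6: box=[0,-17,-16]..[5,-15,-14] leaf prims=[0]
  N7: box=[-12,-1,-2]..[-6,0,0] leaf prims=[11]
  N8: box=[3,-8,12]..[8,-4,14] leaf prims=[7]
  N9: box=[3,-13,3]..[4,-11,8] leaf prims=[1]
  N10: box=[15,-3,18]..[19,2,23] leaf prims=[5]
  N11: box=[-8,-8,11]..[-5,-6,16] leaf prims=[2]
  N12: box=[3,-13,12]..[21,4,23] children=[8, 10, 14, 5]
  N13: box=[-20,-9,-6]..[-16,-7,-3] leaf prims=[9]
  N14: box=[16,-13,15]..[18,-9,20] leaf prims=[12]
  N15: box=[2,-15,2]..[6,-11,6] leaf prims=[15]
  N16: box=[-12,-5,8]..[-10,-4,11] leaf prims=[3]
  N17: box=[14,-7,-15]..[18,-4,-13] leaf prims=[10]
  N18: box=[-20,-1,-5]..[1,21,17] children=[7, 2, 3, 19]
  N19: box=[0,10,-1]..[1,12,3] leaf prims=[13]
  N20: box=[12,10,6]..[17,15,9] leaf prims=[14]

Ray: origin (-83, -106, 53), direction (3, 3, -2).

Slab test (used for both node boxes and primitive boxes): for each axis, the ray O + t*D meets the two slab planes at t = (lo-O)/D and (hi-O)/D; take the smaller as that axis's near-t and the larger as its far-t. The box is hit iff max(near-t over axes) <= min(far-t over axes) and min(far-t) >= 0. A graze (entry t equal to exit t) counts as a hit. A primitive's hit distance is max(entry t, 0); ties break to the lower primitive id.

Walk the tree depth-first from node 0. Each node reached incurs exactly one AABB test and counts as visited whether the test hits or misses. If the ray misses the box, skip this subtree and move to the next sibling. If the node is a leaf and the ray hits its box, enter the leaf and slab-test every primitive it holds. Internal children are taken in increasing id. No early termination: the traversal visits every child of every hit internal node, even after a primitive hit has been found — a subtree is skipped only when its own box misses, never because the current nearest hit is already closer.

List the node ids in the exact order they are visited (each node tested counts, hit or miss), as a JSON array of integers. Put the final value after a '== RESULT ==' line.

Traverse from the root:
N0 x:[21,104/3] y:[89/3,127/3] z:[15,69/2] -> hit [89/3,69/2], descend [1, 4, 12, 18]
  N1 x:[85/3,101/3] y:[91/3,121/3] z:[22,34] -> hit [91/3,101/3], descend [9, 15, 17, 20]
    N9 x:[86/3,29] y:[31,95/3] z:[45/2,25] -> miss, prune
    N15 x:[85/3,89/3] y:[91/3,95/3] z:[47/2,51/2] -> miss, prune
    N17 x:[97/3,101/3] y:[33,34] z:[33,34] -> hit [33,101/3] leaf, test {P10@t=33}
    N20 x:[95/3,100/3] y:[116/3,121/3] z:[22,47/2] -> miss, prune
  N4 x:[21,88/3] y:[89/3,34] z:[37/2,69/2] -> miss, prune
  N12 x:[86/3,104/3] y:[31,110/3] z:[15,41/2] -> miss, prune
  N18 x:[21,28] y:[35,127/3] z:[18,29] -> miss, prune

Visited [0, 1, 9, 15, 17, 20, 4, 12, 18]. Tests: 9 box, 1 leaf. Nearest: P10.

== RESULT ==
[0, 1, 9, 15, 17, 20, 4, 12, 18]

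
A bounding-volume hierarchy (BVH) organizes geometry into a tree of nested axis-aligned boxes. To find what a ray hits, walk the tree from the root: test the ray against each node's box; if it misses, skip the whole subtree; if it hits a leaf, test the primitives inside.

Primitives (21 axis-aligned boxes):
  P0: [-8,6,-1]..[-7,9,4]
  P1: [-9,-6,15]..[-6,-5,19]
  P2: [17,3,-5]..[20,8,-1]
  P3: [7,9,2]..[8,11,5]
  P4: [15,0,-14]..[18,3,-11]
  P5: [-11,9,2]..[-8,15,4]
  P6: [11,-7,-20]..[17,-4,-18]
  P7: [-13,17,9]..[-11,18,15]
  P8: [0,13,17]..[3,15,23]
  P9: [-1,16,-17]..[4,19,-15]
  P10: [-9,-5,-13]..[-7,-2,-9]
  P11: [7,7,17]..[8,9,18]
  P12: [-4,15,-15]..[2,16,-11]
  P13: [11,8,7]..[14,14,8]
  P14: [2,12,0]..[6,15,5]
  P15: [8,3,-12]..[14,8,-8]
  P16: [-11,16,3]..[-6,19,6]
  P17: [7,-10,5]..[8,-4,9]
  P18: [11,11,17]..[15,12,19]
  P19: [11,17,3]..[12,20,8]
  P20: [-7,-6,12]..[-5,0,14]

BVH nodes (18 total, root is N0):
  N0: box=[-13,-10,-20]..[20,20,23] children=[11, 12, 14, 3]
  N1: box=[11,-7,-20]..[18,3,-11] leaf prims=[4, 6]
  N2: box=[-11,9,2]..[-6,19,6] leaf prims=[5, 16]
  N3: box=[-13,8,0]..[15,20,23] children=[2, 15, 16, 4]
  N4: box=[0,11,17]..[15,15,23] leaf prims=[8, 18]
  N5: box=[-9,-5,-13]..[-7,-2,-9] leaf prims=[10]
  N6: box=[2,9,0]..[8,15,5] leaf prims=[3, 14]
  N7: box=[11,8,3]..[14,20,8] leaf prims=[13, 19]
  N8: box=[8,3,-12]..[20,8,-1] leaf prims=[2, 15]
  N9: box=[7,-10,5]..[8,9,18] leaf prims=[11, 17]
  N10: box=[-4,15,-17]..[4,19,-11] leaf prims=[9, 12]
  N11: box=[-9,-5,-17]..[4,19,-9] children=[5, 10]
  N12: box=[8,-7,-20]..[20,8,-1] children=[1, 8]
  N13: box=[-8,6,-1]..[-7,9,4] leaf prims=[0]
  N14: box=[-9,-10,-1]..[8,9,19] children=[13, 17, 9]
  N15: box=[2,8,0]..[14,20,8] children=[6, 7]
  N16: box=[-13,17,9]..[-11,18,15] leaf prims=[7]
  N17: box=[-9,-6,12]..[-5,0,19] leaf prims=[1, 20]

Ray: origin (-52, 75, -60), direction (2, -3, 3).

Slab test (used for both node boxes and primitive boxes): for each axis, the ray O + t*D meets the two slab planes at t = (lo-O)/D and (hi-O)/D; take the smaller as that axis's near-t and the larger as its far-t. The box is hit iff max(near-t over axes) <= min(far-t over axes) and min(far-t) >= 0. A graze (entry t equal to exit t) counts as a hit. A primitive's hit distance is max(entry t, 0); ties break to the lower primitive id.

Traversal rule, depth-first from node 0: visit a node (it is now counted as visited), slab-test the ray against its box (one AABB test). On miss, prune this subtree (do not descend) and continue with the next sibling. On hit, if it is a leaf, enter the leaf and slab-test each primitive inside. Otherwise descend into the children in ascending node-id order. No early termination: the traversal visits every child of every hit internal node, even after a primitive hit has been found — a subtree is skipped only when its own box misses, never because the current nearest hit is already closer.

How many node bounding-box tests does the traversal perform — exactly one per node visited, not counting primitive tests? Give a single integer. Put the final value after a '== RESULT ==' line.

Traverse from the root:
N0 x:[39/2,36] y:[55/3,85/3] z:[40/3,83/3] -> hit [39/2,83/3], descend [3, 11, 12, 14]
  N3 x:[39/2,67/2] y:[55/3,67/3] z:[20,83/3] -> hit [20,67/3], descend [2, 4, 15, 16]
    N2 x:[41/2,23] y:[56/3,22] z:[62/3,22] -> hit [62/3,22] leaf, test {P5@t=62/3, P16(miss)}
    N4 x:[26,67/2] y:[20,64/3] z:[77/3,83/3] -> miss, prune
    N15 x:[27,33] y:[55/3,67/3] z:[20,68/3] -> miss, prune
    N16 x:[39/2,41/2] y:[19,58/3] z:[23,25] -> miss, prune
  N11 x:[43/2,28] y:[56/3,80/3] z:[43/3,17] -> miss, prune
  N12 x:[30,36] y:[67/3,82/3] z:[40/3,59/3] -> miss, prune
  N14 x:[43/2,30] y:[22,85/3] z:[59/3,79/3] -> hit [22,79/3], descend [9, 13, 17]
    N9 x:[59/2,30] y:[22,85/3] z:[65/3,26] -> miss, prune
    N13 x:[22,45/2] y:[22,23] z:[59/3,64/3] -> miss, prune
    N17 x:[43/2,47/2] y:[25,27] z:[24,79/3] -> miss, prune

12 AABB tests over nodes [0, 3, 2, 4, 15, 16, 11, 12, 14, 9, 13, 17]; 1 leaf entered; closest P5.

== RESULT ==
12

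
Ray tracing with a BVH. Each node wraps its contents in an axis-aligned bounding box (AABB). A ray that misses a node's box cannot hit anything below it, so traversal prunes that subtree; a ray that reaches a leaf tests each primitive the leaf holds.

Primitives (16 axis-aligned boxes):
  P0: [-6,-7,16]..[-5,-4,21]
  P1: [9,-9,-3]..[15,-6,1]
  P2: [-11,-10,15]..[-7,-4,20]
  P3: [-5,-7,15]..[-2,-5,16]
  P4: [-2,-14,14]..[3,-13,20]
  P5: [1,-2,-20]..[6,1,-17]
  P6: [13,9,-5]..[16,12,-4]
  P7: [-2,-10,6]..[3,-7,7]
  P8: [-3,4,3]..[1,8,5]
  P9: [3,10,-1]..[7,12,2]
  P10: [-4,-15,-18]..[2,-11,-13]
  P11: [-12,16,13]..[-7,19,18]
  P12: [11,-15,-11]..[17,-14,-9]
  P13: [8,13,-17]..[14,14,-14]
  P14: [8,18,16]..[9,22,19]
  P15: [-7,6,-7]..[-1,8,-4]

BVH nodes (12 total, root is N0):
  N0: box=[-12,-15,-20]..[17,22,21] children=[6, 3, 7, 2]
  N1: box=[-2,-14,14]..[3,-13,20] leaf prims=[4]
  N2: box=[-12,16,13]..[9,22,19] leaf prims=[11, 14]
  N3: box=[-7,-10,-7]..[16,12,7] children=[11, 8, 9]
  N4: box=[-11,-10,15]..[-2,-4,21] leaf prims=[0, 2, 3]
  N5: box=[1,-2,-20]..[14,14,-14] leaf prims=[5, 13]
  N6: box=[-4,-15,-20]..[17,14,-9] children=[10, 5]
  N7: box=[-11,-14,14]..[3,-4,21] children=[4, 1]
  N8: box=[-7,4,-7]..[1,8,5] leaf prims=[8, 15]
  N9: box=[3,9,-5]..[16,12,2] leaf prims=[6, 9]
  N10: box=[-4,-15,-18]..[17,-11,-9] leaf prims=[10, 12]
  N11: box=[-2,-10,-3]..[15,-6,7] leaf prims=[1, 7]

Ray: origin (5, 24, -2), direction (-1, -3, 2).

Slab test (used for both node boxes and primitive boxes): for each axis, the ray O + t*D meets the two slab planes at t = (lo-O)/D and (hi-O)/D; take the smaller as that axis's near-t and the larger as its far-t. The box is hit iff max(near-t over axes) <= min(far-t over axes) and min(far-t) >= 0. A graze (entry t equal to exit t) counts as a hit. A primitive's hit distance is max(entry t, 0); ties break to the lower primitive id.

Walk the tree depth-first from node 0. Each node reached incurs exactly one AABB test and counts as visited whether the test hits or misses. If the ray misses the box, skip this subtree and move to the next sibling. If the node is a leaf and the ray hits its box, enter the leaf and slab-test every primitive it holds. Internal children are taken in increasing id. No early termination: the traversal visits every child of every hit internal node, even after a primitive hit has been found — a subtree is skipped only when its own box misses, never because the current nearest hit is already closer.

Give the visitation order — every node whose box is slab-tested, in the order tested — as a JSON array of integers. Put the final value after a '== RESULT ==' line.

Walk:
N0 x:[-12,17] y:[2/3,13] z:[-9,23/2] -> hit [2/3,23/2], descend [2, 3, 6, 7]
  N2 x:[-4,17] y:[2/3,8/3] z:[15/2,21/2] -> miss, prune
  N3 x:[-11,12] y:[4,34/3] z:[-5/2,9/2] -> hit [4,9/2], descend [8, 9, 11]
    N8 x:[4,12] y:[16/3,20/3] z:[-5/2,7/2] -> miss, prune
    N9 x:[-11,2] y:[4,5] z:[-3/2,2] -> miss, prune
    N11 x:[-10,7] y:[10,34/3] z:[-1/2,9/2] -> miss, prune
  N6 x:[-12,9] y:[10/3,13] z:[-9,-7/2] -> miss, prune
  N7 x:[2,16] y:[28/3,38/3] z:[8,23/2] -> hit [28/3,23/2], descend [1, 4]
    N1 x:[2,7] y:[37/3,38/3] z:[8,11] -> miss, prune
    N4 x:[7,16] y:[28/3,34/3] z:[17/2,23/2] -> hit [28/3,34/3] leaf, test {P0@t=10, P2(miss), P3(miss)}

order=[0, 2, 3, 8, 9, 11, 6, 7, 1, 4]  |boxes|=10  |leaves|=1  hit=P0

== RESULT ==
[0, 2, 3, 8, 9, 11, 6, 7, 1, 4]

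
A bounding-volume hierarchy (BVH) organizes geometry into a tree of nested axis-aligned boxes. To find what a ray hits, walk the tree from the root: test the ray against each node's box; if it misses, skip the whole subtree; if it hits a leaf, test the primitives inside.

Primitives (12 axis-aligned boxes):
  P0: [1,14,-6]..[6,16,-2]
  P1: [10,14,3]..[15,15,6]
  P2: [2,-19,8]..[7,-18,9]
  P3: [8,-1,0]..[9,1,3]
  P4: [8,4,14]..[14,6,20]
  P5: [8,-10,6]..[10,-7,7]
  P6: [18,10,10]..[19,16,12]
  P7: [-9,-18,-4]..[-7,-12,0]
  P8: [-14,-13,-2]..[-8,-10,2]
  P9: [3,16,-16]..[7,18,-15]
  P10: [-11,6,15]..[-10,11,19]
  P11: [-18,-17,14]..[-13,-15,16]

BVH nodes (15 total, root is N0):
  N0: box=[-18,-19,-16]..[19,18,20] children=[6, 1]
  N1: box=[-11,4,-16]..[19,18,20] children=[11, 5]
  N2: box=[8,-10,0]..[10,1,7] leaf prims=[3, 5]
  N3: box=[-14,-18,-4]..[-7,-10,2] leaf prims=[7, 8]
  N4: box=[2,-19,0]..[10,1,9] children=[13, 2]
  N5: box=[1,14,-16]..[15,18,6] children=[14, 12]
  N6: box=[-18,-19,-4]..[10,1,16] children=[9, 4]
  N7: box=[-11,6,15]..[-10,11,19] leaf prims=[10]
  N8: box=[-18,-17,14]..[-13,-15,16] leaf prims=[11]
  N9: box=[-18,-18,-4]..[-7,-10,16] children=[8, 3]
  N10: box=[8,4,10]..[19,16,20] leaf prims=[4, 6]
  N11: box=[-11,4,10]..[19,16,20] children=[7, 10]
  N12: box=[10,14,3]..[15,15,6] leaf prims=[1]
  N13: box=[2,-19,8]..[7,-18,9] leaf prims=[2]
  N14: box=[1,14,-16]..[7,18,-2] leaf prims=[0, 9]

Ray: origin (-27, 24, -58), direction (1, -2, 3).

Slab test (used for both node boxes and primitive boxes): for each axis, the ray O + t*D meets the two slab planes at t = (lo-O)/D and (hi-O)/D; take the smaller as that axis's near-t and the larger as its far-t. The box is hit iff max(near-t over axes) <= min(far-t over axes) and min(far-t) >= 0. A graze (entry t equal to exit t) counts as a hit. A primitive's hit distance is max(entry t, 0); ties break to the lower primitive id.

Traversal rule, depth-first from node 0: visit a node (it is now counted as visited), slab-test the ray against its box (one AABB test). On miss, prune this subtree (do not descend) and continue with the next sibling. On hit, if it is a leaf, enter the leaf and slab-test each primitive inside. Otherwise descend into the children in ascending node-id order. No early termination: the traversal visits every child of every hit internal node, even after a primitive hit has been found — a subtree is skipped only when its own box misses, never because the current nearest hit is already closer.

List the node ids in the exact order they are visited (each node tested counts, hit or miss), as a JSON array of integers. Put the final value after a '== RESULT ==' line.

Walk:
N0 x:[9,46] y:[3,43/2] z:[14,26] -> hit [14,43/2], descend [1, 6]
  N1 x:[16,46] y:[3,10] z:[14,26] -> miss, prune
  N6 x:[9,37] y:[23/2,43/2] z:[18,74/3] -> hit [18,43/2], descend [4, 9]
    N4 x:[29,37] y:[23/2,43/2] z:[58/3,67/3] -> miss, prune
    N9 x:[9,20] y:[17,21] z:[18,74/3] -> hit [18,20], descend [3, 8]
      N3 x:[13,20] y:[17,21] z:[18,20] -> hit [18,20] leaf, test {P7@t=18, P8(miss)}
      N8 x:[9,14] y:[39/2,41/2] z:[24,74/3] -> miss, prune

order=[0, 1, 6, 4, 9, 3, 8]  |boxes|=7  |leaves|=1  hit=P7

== RESULT ==
[0, 1, 6, 4, 9, 3, 8]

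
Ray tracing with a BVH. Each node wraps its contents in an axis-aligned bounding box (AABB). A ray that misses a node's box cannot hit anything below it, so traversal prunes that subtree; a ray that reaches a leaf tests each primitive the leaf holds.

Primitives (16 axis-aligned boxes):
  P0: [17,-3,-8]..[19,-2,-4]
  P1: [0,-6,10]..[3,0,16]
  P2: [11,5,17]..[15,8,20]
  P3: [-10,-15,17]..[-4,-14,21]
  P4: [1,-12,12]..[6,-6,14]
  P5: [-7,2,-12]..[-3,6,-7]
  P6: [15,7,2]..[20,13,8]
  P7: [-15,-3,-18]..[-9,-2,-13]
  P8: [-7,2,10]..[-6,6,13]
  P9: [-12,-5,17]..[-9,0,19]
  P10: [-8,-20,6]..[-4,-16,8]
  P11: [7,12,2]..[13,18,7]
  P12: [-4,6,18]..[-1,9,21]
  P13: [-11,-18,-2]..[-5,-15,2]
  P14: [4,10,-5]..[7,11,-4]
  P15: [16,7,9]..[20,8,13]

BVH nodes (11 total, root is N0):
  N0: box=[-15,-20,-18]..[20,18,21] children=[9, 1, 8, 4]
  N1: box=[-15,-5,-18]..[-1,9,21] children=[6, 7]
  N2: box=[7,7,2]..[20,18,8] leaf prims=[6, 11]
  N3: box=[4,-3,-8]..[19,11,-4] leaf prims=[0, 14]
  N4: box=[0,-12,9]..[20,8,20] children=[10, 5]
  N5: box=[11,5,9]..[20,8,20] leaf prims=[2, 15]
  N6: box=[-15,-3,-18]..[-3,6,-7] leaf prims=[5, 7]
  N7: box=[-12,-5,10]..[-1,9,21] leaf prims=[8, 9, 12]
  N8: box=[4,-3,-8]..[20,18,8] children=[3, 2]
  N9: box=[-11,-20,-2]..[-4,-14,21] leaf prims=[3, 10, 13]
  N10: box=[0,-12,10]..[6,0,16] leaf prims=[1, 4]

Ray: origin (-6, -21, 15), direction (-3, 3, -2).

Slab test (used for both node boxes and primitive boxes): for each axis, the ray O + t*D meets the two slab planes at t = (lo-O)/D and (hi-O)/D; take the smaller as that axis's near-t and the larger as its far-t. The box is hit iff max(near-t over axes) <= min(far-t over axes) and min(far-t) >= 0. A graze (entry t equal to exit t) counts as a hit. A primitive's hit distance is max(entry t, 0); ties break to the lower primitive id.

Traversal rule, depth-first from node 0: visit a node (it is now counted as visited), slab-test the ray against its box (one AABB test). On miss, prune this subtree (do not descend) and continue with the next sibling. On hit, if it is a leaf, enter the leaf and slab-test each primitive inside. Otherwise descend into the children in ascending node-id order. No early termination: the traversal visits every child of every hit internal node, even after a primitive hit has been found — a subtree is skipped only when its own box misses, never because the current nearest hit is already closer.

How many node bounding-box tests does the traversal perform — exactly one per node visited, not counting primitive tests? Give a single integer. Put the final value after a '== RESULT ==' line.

Trace the traversal:
N0 x:[-26/3,3] y:[1/3,13] z:[-3,33/2] -> hit [1/3,3], descend [1, 4, 8, 9]
  N1 x:[-5/3,3] y:[16/3,10] z:[-3,33/2] -> miss, prune
  N4 x:[-26/3,-2] y:[3,29/3] z:[-5/2,3] -> miss, prune
  N8 x:[-26/3,-10/3] y:[6,13] z:[7/2,23/2] -> miss, prune
  N9 x:[-2/3,5/3] y:[1/3,7/3] z:[-3,17/2] -> hit [1/3,5/3] leaf, test {P3(miss), P10(miss), P13(miss)}

Visited [0, 1, 4, 8, 9]. Tests: 5 box, 1 leaf. Nearest: miss.

== RESULT ==
5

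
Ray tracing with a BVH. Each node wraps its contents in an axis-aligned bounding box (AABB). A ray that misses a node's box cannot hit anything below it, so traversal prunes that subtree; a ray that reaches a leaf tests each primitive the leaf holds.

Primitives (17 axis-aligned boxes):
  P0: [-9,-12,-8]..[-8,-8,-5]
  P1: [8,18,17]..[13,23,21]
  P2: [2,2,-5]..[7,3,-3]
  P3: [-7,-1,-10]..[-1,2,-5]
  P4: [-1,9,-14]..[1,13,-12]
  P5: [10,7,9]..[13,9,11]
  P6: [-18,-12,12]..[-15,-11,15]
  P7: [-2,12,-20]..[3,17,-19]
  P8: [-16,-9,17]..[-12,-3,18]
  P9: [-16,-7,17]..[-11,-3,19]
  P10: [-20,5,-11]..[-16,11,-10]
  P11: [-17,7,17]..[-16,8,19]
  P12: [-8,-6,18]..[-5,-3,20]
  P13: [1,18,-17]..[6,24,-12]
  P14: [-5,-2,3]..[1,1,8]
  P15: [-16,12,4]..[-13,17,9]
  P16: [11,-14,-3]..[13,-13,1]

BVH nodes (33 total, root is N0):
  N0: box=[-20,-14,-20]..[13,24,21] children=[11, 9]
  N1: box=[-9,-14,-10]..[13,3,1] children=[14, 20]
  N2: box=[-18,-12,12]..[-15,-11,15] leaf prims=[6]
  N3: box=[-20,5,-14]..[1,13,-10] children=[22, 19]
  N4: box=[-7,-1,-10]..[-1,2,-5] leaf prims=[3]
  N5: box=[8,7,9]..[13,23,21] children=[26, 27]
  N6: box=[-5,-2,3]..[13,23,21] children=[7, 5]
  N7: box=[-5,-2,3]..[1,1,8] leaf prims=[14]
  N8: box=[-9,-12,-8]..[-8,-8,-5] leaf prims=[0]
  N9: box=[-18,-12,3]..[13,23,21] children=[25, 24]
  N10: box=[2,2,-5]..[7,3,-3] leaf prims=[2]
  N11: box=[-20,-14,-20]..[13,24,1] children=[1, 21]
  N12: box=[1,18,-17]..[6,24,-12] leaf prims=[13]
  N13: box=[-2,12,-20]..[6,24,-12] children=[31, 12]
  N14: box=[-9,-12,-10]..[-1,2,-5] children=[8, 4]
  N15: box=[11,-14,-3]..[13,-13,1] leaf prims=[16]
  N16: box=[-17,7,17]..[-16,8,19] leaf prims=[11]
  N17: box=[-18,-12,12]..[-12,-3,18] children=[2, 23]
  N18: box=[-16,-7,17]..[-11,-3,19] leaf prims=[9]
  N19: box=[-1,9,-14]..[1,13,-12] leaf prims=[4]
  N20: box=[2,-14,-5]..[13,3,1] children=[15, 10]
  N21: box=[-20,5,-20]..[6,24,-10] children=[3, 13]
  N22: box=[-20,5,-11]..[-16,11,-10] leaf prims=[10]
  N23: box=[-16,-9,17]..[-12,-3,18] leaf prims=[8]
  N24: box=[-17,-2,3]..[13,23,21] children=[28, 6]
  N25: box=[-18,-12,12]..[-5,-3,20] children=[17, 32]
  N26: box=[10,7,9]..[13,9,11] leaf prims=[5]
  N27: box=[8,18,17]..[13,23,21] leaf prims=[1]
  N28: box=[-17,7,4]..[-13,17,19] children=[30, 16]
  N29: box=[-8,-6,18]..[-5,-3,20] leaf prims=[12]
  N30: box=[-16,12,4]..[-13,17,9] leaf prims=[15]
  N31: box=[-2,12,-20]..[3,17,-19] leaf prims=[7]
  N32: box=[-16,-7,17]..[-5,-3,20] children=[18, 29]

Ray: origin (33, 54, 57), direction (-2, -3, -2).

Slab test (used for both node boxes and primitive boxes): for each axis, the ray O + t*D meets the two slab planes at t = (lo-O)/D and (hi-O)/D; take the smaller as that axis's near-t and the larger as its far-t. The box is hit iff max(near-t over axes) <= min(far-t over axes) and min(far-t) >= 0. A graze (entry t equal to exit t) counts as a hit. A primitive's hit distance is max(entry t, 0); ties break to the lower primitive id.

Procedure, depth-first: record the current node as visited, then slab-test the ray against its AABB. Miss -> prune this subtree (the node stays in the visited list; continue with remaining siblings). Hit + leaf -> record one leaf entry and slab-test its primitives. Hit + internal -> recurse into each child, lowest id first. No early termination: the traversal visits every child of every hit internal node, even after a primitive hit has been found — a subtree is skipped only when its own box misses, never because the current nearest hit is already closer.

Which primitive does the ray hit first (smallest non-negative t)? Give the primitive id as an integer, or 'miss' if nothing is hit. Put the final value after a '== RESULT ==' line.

Walk:
N0 x:[10,53/2] y:[10,68/3] z:[18,77/2] -> hit [18,68/3], descend [9, 11]
  N9 x:[10,51/2] y:[31/3,22] z:[18,27] -> hit [18,22], descend [24, 25]
    N24 x:[10,25] y:[31/3,56/3] z:[18,27] -> hit [18,56/3], descend [6, 28]
      N6 x:[10,19] y:[31/3,56/3] z:[18,27] -> hit [18,56/3], descend [5, 7]
        N5 x:[10,25/2] y:[31/3,47/3] z:[18,24] -> miss, prune
        N7 x:[16,19] y:[53/3,56/3] z:[49/2,27] -> miss, prune
      N28 x:[23,25] y:[37/3,47/3] z:[19,53/2] -> miss, prune
    N25 x:[19,51/2] y:[19,22] z:[37/2,45/2] -> hit [19,22], descend [17, 32]
      N17 x:[45/2,51/2] y:[19,22] z:[39/2,45/2] -> miss, prune
      N32 x:[19,49/2] y:[19,61/3] z:[37/2,20] -> hit [19,20], descend [18, 29]
        N18 x:[22,49/2] y:[19,61/3] z:[19,20] -> miss, prune
        N29 x:[19,41/2] y:[19,20] z:[37/2,39/2] -> hit [19,39/2] leaf, test {P12@t=19}
  N11 x:[10,53/2] y:[10,68/3] z:[28,77/2] -> miss, prune

Visited [0, 9, 24, 6, 5, 7, 28, 25, 17, 32, 18, 29, 11]. Tests: 13 box, 1 leaf. Nearest: P12.

== RESULT ==
12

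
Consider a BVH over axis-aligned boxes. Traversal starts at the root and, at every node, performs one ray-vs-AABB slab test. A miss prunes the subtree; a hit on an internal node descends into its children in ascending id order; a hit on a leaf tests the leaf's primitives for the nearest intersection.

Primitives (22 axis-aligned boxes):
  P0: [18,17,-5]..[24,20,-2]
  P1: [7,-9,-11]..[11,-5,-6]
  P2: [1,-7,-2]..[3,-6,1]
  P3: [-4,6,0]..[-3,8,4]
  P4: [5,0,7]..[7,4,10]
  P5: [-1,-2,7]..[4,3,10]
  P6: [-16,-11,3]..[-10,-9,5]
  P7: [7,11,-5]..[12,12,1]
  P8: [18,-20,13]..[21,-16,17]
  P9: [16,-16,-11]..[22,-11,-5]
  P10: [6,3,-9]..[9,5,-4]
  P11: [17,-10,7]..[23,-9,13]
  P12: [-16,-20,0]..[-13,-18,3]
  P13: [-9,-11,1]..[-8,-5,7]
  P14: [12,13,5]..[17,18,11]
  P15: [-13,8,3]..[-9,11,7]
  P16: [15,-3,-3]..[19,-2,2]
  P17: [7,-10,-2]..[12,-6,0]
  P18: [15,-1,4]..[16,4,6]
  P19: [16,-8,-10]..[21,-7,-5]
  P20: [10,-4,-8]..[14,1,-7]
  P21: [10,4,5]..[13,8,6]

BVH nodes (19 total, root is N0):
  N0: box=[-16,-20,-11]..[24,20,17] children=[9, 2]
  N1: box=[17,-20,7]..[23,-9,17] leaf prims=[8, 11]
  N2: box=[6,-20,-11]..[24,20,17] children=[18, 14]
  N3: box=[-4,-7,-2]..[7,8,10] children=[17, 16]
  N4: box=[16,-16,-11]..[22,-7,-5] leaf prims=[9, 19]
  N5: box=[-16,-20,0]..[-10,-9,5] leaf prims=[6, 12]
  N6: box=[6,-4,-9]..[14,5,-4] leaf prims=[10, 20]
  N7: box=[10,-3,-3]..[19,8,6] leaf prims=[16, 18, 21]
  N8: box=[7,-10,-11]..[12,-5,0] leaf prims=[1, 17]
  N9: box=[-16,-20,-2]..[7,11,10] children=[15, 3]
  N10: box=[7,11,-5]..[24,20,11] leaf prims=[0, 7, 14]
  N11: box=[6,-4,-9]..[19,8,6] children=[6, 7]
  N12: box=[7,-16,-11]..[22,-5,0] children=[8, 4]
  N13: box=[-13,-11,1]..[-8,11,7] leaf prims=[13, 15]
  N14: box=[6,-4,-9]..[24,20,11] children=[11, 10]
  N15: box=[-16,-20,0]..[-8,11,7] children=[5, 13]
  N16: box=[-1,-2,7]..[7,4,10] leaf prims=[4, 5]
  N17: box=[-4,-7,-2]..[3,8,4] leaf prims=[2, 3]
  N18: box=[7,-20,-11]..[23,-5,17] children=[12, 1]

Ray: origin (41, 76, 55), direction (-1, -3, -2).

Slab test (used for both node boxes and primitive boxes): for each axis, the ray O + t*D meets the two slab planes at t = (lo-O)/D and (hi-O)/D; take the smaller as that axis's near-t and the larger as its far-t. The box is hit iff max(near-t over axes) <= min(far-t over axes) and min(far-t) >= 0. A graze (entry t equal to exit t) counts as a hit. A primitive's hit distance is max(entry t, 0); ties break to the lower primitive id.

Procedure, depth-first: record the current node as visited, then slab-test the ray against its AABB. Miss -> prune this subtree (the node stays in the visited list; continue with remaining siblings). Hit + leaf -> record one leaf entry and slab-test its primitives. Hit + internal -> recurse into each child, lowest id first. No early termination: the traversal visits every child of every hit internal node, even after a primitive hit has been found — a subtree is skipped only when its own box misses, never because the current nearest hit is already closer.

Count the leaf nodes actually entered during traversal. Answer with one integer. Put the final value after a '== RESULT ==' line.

Walk:
N0 x:[17,57] y:[56/3,32] z:[19,33] -> hit [19,32], descend [2, 9]
  N2 x:[17,35] y:[56/3,32] z:[19,33] -> hit [19,32], descend [14, 18]
    N14 x:[17,35] y:[56/3,80/3] z:[22,32] -> hit [22,80/3], descend [10, 11]
      N10 x:[17,34] y:[56/3,65/3] z:[22,30] -> miss, prune
      N11 x:[22,35] y:[68/3,80/3] z:[49/2,32] -> hit [49/2,80/3], descend [6, 7]
        N6 x:[27,35] y:[71/3,80/3] z:[59/2,32] -> miss, prune
        N7 x:[22,31] y:[68/3,79/3] z:[49/2,29] -> hit [49/2,79/3] leaf, test {P16(miss), P18@t=25, P21(miss)}
    N18 x:[18,34] y:[27,32] z:[19,33] -> hit [27,32], descend [1, 12]
      N1 x:[18,24] y:[85/3,32] z:[19,24] -> miss, prune
      N12 x:[19,34] y:[27,92/3] z:[55/2,33] -> hit [55/2,92/3], descend [4, 8]
        N4 x:[19,25] y:[83/3,92/3] z:[30,33] -> miss, prune
        N8 x:[29,34] y:[27,86/3] z:[55/2,33] -> miss, prune
  N9 x:[34,57] y:[65/3,32] z:[45/2,57/2] -> miss, prune

13 AABB tests over nodes [0, 2, 14, 10, 11, 6, 7, 18, 1, 12, 4, 8, 9]; 1 leaf entered; closest P18.

== RESULT ==
1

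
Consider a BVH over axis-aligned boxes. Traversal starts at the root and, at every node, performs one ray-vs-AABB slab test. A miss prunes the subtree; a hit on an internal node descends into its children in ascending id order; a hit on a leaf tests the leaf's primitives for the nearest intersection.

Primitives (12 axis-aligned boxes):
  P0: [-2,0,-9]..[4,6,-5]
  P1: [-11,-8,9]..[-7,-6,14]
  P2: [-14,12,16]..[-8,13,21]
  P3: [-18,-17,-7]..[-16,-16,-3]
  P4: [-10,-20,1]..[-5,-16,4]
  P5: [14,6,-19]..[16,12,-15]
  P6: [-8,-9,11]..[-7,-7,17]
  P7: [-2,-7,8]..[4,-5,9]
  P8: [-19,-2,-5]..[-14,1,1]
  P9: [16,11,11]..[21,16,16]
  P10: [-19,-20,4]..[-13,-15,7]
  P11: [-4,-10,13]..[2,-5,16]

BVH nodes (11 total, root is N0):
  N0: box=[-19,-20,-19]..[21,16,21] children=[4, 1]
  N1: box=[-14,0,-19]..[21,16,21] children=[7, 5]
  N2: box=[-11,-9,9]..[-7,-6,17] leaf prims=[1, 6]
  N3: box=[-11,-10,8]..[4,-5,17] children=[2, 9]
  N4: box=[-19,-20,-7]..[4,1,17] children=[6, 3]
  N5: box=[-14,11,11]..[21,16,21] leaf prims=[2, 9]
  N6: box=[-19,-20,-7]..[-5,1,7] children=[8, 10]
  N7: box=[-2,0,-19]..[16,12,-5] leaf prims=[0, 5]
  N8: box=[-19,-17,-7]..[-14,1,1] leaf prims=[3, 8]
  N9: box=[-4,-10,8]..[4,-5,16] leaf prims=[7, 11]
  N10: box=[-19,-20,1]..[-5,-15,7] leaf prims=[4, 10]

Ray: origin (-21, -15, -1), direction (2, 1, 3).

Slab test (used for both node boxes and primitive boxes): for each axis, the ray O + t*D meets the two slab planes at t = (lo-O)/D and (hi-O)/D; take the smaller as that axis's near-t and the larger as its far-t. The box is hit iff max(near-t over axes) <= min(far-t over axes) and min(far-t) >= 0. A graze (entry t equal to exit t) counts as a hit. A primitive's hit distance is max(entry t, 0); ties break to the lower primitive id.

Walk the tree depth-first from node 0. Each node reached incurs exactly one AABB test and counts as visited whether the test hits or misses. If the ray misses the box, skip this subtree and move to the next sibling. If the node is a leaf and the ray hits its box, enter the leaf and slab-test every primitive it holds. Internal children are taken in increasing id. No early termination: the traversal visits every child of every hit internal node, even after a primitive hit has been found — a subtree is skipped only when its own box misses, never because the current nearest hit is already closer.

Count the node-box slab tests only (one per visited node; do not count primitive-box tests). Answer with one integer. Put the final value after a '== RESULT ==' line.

Traverse from the root:
N0 x:[1,21] y:[-5,31] z:[-6,22/3] -> hit [1,22/3], descend [1, 4]
  N1 x:[7/2,21] y:[15,31] z:[-6,22/3] -> miss, prune
  N4 x:[1,25/2] y:[-5,16] z:[-2,6] -> hit [1,6], descend [3, 6]
    N3 x:[5,25/2] y:[5,10] z:[3,6] -> hit [5,6], descend [2, 9]
      N2 x:[5,7] y:[6,9] z:[10/3,6] -> hit [6,6] leaf, test {P1(miss), P6(miss)}
      N9 x:[17/2,25/2] y:[5,10] z:[3,17/3] -> miss, prune
    N6 x:[1,8] y:[-5,16] z:[-2,8/3] -> hit [1,8/3], descend [8, 10]
      N8 x:[1,7/2] y:[-2,16] z:[-2,2/3] -> miss, prune
      N10 x:[1,8] y:[-5,0] z:[2/3,8/3] -> miss, prune

Summary -> nodes [0, 1, 4, 3, 2, 9, 6, 8, 10]; box-tests=9; leaf-entries=1; first=miss

== RESULT ==
9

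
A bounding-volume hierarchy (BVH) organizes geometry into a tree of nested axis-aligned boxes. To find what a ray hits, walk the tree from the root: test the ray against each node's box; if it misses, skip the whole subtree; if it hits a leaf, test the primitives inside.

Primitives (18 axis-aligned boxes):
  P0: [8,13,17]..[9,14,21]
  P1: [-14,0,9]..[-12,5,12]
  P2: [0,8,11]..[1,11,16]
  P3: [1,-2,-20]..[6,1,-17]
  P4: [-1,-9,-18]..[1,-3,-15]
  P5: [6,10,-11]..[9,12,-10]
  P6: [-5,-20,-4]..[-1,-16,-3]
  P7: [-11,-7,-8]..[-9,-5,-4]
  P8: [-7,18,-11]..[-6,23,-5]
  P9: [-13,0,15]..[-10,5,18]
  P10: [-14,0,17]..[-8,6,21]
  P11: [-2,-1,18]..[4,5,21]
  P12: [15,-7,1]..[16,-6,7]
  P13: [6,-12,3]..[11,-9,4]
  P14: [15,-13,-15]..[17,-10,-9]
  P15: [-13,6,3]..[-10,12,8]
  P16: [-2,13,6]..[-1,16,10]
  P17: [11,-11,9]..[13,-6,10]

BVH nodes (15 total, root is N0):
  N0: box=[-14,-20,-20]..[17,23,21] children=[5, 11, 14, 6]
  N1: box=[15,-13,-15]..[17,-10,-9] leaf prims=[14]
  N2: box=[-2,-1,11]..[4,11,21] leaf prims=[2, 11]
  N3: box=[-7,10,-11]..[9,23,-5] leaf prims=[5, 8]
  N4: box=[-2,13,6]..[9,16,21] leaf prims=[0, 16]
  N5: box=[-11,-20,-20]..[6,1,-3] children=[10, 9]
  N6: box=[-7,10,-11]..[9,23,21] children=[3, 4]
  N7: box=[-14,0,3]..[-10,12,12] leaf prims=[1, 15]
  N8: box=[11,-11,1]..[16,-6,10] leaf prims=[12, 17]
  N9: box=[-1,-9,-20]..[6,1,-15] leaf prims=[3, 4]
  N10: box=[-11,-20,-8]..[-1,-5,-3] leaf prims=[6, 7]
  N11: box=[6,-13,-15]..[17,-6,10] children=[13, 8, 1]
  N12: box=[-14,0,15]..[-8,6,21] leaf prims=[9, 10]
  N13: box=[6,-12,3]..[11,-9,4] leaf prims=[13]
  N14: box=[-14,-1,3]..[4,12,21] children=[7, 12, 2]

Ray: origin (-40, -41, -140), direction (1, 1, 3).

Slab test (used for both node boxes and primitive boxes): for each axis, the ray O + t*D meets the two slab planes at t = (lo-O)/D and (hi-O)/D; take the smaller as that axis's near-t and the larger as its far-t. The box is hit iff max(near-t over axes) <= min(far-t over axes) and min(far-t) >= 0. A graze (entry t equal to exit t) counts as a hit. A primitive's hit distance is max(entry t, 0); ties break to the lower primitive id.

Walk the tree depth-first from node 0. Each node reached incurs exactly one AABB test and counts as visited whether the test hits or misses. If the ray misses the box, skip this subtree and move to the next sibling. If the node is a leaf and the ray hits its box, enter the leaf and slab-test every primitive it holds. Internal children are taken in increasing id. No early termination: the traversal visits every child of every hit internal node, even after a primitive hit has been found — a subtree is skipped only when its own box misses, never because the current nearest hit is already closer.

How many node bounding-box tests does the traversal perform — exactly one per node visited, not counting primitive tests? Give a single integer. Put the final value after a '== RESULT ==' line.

Walk:
N0 x:[26,57] y:[21,64] z:[40,161/3] -> hit [40,161/3], descend [5, 6, 11, 14]
  N5 x:[29,46] y:[21,42] z:[40,137/3] -> hit [40,42], descend [9, 10]
    N9 x:[39,46] y:[32,42] z:[40,125/3] -> hit [40,125/3] leaf, test {P3@t=41, P4(miss)}
    N10 x:[29,39] y:[21,36] z:[44,137/3] -> miss, prune
  N6 x:[33,49] y:[51,64] z:[43,161/3] -> miss, prune
  N11 x:[46,57] y:[28,35] z:[125/3,50] -> miss, prune
  N14 x:[26,44] y:[40,53] z:[143/3,161/3] -> miss, prune

Summary -> nodes [0, 5, 9, 10, 6, 11, 14]; box-tests=7; leaf-entries=1; first=P3

== RESULT ==
7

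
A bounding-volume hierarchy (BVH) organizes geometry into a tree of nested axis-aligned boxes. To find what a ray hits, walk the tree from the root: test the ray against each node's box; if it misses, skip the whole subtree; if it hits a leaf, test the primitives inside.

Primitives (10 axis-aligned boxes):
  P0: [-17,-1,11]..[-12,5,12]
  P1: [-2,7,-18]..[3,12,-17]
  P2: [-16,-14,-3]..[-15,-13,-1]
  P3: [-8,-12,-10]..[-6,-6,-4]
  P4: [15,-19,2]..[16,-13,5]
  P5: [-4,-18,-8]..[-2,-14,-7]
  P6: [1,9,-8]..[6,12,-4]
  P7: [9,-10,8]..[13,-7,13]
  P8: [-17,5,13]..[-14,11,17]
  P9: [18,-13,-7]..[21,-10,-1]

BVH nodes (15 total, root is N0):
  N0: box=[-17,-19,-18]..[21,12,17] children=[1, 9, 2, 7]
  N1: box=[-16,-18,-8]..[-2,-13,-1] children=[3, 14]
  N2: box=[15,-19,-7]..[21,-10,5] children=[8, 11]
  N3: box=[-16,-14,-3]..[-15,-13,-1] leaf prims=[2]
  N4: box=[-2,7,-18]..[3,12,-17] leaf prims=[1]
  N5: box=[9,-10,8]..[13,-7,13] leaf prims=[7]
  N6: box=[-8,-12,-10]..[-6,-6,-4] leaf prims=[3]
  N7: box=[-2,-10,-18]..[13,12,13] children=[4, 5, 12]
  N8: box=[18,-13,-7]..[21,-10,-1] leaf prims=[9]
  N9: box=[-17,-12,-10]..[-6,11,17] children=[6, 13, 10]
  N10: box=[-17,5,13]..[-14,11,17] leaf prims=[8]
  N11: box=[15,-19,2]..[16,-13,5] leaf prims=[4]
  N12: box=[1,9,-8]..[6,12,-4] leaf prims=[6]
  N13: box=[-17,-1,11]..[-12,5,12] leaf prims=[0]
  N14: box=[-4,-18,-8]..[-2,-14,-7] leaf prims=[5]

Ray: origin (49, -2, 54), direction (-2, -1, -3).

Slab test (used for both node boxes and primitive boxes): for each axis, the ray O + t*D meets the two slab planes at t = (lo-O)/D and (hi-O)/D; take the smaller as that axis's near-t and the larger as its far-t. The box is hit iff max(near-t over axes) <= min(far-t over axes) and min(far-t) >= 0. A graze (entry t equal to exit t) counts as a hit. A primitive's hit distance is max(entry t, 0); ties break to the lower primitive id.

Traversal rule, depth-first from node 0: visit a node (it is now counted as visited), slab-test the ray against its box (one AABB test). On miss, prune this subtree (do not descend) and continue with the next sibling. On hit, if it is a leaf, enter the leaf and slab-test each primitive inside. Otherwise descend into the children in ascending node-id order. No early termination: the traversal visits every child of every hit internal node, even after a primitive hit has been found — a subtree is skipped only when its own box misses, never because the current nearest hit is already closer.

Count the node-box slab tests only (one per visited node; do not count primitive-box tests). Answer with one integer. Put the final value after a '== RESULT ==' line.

Trace the traversal:
N0 x:[14,33] y:[-14,17] z:[37/3,24] -> hit [14,17], descend [1, 2, 7, 9]
  N1 x:[51/2,65/2] y:[11,16] z:[55/3,62/3] -> miss, prune
  N2 x:[14,17] y:[8,17] z:[49/3,61/3] -> hit [49/3,17], descend [8, 11]
    N8 x:[14,31/2] y:[8,11] z:[55/3,61/3] -> miss, prune
    N11 x:[33/2,17] y:[11,17] z:[49/3,52/3] -> hit [33/2,17] leaf, test {P4@t=33/2}
  N7 x:[18,51/2] y:[-14,8] z:[41/3,24] -> miss, prune
  N9 x:[55/2,33] y:[-13,10] z:[37/3,64/3] -> miss, prune

Summary -> nodes [0, 1, 2, 8, 11, 7, 9]; box-tests=7; leaf-entries=1; first=P4

== RESULT ==
7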